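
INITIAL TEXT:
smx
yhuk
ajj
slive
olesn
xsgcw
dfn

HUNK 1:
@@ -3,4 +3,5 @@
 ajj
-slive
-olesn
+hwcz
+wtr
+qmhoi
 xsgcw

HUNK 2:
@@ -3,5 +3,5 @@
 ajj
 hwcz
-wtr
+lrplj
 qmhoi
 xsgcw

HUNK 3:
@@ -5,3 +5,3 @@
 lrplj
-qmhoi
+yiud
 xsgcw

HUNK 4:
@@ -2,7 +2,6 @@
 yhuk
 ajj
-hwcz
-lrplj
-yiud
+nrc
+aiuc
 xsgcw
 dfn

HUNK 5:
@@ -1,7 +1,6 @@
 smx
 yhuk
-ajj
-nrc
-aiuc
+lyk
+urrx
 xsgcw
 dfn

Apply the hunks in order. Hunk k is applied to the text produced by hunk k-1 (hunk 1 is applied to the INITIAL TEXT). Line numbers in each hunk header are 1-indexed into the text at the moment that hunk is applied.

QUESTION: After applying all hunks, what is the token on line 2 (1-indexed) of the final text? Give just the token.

Answer: yhuk

Derivation:
Hunk 1: at line 3 remove [slive,olesn] add [hwcz,wtr,qmhoi] -> 8 lines: smx yhuk ajj hwcz wtr qmhoi xsgcw dfn
Hunk 2: at line 3 remove [wtr] add [lrplj] -> 8 lines: smx yhuk ajj hwcz lrplj qmhoi xsgcw dfn
Hunk 3: at line 5 remove [qmhoi] add [yiud] -> 8 lines: smx yhuk ajj hwcz lrplj yiud xsgcw dfn
Hunk 4: at line 2 remove [hwcz,lrplj,yiud] add [nrc,aiuc] -> 7 lines: smx yhuk ajj nrc aiuc xsgcw dfn
Hunk 5: at line 1 remove [ajj,nrc,aiuc] add [lyk,urrx] -> 6 lines: smx yhuk lyk urrx xsgcw dfn
Final line 2: yhuk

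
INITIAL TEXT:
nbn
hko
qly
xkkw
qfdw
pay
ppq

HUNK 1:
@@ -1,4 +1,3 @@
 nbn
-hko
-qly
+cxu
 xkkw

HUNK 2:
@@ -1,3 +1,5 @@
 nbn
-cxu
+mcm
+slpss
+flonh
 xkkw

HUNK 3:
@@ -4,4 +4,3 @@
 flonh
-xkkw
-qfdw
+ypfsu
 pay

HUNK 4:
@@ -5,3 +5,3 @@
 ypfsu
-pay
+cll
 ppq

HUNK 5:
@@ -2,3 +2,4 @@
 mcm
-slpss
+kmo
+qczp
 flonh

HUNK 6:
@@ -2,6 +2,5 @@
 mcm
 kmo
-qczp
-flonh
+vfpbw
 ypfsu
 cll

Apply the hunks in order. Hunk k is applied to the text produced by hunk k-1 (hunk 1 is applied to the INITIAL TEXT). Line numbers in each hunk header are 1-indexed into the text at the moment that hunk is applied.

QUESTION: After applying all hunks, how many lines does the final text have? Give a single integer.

Answer: 7

Derivation:
Hunk 1: at line 1 remove [hko,qly] add [cxu] -> 6 lines: nbn cxu xkkw qfdw pay ppq
Hunk 2: at line 1 remove [cxu] add [mcm,slpss,flonh] -> 8 lines: nbn mcm slpss flonh xkkw qfdw pay ppq
Hunk 3: at line 4 remove [xkkw,qfdw] add [ypfsu] -> 7 lines: nbn mcm slpss flonh ypfsu pay ppq
Hunk 4: at line 5 remove [pay] add [cll] -> 7 lines: nbn mcm slpss flonh ypfsu cll ppq
Hunk 5: at line 2 remove [slpss] add [kmo,qczp] -> 8 lines: nbn mcm kmo qczp flonh ypfsu cll ppq
Hunk 6: at line 2 remove [qczp,flonh] add [vfpbw] -> 7 lines: nbn mcm kmo vfpbw ypfsu cll ppq
Final line count: 7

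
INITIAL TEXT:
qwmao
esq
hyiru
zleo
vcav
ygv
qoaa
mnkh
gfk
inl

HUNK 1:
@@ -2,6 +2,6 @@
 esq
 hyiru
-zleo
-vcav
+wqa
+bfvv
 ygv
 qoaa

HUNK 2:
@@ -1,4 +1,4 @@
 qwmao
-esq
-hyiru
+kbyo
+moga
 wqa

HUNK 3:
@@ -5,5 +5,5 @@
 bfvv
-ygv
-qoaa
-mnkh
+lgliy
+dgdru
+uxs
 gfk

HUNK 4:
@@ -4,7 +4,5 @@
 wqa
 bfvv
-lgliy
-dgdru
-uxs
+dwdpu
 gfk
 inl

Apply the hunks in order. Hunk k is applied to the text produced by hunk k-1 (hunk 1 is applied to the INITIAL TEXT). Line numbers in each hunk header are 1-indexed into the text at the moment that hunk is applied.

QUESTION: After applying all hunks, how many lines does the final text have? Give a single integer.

Hunk 1: at line 2 remove [zleo,vcav] add [wqa,bfvv] -> 10 lines: qwmao esq hyiru wqa bfvv ygv qoaa mnkh gfk inl
Hunk 2: at line 1 remove [esq,hyiru] add [kbyo,moga] -> 10 lines: qwmao kbyo moga wqa bfvv ygv qoaa mnkh gfk inl
Hunk 3: at line 5 remove [ygv,qoaa,mnkh] add [lgliy,dgdru,uxs] -> 10 lines: qwmao kbyo moga wqa bfvv lgliy dgdru uxs gfk inl
Hunk 4: at line 4 remove [lgliy,dgdru,uxs] add [dwdpu] -> 8 lines: qwmao kbyo moga wqa bfvv dwdpu gfk inl
Final line count: 8

Answer: 8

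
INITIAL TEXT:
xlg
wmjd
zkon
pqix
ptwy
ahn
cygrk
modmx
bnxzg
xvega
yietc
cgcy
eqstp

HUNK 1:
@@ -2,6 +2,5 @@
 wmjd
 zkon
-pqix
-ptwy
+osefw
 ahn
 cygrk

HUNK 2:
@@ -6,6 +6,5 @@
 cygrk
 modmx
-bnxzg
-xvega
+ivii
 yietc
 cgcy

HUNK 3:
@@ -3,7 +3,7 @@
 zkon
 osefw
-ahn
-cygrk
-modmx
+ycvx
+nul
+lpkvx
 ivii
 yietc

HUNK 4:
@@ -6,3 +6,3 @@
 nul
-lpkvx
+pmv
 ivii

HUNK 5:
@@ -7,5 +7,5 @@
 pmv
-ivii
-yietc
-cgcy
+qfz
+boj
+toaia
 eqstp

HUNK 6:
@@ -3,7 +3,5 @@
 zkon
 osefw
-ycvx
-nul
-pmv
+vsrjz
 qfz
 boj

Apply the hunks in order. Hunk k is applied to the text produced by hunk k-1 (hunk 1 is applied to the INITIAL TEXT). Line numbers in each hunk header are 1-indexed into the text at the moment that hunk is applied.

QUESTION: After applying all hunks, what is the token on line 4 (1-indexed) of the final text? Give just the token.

Hunk 1: at line 2 remove [pqix,ptwy] add [osefw] -> 12 lines: xlg wmjd zkon osefw ahn cygrk modmx bnxzg xvega yietc cgcy eqstp
Hunk 2: at line 6 remove [bnxzg,xvega] add [ivii] -> 11 lines: xlg wmjd zkon osefw ahn cygrk modmx ivii yietc cgcy eqstp
Hunk 3: at line 3 remove [ahn,cygrk,modmx] add [ycvx,nul,lpkvx] -> 11 lines: xlg wmjd zkon osefw ycvx nul lpkvx ivii yietc cgcy eqstp
Hunk 4: at line 6 remove [lpkvx] add [pmv] -> 11 lines: xlg wmjd zkon osefw ycvx nul pmv ivii yietc cgcy eqstp
Hunk 5: at line 7 remove [ivii,yietc,cgcy] add [qfz,boj,toaia] -> 11 lines: xlg wmjd zkon osefw ycvx nul pmv qfz boj toaia eqstp
Hunk 6: at line 3 remove [ycvx,nul,pmv] add [vsrjz] -> 9 lines: xlg wmjd zkon osefw vsrjz qfz boj toaia eqstp
Final line 4: osefw

Answer: osefw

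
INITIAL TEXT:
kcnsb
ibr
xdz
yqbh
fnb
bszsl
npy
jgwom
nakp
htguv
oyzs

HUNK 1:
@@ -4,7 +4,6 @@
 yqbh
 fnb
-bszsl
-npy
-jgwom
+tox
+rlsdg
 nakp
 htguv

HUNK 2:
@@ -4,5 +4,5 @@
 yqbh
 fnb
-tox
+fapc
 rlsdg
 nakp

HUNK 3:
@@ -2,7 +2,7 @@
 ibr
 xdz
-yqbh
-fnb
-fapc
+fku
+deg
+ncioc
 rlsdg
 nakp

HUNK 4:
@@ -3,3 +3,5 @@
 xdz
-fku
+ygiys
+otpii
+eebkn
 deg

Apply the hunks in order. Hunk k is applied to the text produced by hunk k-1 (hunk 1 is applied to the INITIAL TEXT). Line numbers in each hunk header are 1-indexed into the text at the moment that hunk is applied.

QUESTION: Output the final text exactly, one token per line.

Answer: kcnsb
ibr
xdz
ygiys
otpii
eebkn
deg
ncioc
rlsdg
nakp
htguv
oyzs

Derivation:
Hunk 1: at line 4 remove [bszsl,npy,jgwom] add [tox,rlsdg] -> 10 lines: kcnsb ibr xdz yqbh fnb tox rlsdg nakp htguv oyzs
Hunk 2: at line 4 remove [tox] add [fapc] -> 10 lines: kcnsb ibr xdz yqbh fnb fapc rlsdg nakp htguv oyzs
Hunk 3: at line 2 remove [yqbh,fnb,fapc] add [fku,deg,ncioc] -> 10 lines: kcnsb ibr xdz fku deg ncioc rlsdg nakp htguv oyzs
Hunk 4: at line 3 remove [fku] add [ygiys,otpii,eebkn] -> 12 lines: kcnsb ibr xdz ygiys otpii eebkn deg ncioc rlsdg nakp htguv oyzs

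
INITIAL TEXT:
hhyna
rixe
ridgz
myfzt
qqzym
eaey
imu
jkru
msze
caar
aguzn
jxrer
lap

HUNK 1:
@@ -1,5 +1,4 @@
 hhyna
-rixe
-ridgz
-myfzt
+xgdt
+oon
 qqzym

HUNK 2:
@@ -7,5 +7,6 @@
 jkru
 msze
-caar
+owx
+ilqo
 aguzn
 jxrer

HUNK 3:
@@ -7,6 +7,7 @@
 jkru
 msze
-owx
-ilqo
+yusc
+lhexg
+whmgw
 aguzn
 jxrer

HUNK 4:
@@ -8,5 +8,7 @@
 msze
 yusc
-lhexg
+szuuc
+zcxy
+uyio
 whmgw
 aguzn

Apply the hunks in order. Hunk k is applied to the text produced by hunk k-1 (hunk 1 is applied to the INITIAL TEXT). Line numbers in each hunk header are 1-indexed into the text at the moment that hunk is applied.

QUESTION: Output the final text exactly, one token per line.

Hunk 1: at line 1 remove [rixe,ridgz,myfzt] add [xgdt,oon] -> 12 lines: hhyna xgdt oon qqzym eaey imu jkru msze caar aguzn jxrer lap
Hunk 2: at line 7 remove [caar] add [owx,ilqo] -> 13 lines: hhyna xgdt oon qqzym eaey imu jkru msze owx ilqo aguzn jxrer lap
Hunk 3: at line 7 remove [owx,ilqo] add [yusc,lhexg,whmgw] -> 14 lines: hhyna xgdt oon qqzym eaey imu jkru msze yusc lhexg whmgw aguzn jxrer lap
Hunk 4: at line 8 remove [lhexg] add [szuuc,zcxy,uyio] -> 16 lines: hhyna xgdt oon qqzym eaey imu jkru msze yusc szuuc zcxy uyio whmgw aguzn jxrer lap

Answer: hhyna
xgdt
oon
qqzym
eaey
imu
jkru
msze
yusc
szuuc
zcxy
uyio
whmgw
aguzn
jxrer
lap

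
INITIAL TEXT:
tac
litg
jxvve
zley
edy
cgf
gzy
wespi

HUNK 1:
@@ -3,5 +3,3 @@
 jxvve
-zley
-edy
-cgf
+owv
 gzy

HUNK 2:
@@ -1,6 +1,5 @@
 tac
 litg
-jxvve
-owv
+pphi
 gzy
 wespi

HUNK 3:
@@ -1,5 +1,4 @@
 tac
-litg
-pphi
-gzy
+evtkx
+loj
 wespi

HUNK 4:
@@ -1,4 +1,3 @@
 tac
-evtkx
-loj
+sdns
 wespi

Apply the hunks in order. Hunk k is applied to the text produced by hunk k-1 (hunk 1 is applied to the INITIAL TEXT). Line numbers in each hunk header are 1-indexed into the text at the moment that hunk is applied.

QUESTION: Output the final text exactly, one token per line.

Answer: tac
sdns
wespi

Derivation:
Hunk 1: at line 3 remove [zley,edy,cgf] add [owv] -> 6 lines: tac litg jxvve owv gzy wespi
Hunk 2: at line 1 remove [jxvve,owv] add [pphi] -> 5 lines: tac litg pphi gzy wespi
Hunk 3: at line 1 remove [litg,pphi,gzy] add [evtkx,loj] -> 4 lines: tac evtkx loj wespi
Hunk 4: at line 1 remove [evtkx,loj] add [sdns] -> 3 lines: tac sdns wespi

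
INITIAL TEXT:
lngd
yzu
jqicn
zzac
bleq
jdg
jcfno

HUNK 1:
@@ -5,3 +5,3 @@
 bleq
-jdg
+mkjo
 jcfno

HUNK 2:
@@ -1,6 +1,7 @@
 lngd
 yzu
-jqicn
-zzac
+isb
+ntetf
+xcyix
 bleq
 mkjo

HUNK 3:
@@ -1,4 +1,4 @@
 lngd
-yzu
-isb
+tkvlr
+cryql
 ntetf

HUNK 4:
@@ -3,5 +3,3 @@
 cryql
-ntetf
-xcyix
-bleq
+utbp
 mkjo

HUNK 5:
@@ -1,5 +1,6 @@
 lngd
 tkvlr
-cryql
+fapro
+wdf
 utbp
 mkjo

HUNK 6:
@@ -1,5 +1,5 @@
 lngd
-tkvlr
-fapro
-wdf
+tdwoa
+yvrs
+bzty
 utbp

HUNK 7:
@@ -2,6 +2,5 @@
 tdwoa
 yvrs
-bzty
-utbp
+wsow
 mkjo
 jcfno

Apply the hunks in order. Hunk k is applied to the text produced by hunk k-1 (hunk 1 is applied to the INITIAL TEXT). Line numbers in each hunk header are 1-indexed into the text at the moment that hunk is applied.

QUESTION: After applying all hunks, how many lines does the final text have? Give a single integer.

Answer: 6

Derivation:
Hunk 1: at line 5 remove [jdg] add [mkjo] -> 7 lines: lngd yzu jqicn zzac bleq mkjo jcfno
Hunk 2: at line 1 remove [jqicn,zzac] add [isb,ntetf,xcyix] -> 8 lines: lngd yzu isb ntetf xcyix bleq mkjo jcfno
Hunk 3: at line 1 remove [yzu,isb] add [tkvlr,cryql] -> 8 lines: lngd tkvlr cryql ntetf xcyix bleq mkjo jcfno
Hunk 4: at line 3 remove [ntetf,xcyix,bleq] add [utbp] -> 6 lines: lngd tkvlr cryql utbp mkjo jcfno
Hunk 5: at line 1 remove [cryql] add [fapro,wdf] -> 7 lines: lngd tkvlr fapro wdf utbp mkjo jcfno
Hunk 6: at line 1 remove [tkvlr,fapro,wdf] add [tdwoa,yvrs,bzty] -> 7 lines: lngd tdwoa yvrs bzty utbp mkjo jcfno
Hunk 7: at line 2 remove [bzty,utbp] add [wsow] -> 6 lines: lngd tdwoa yvrs wsow mkjo jcfno
Final line count: 6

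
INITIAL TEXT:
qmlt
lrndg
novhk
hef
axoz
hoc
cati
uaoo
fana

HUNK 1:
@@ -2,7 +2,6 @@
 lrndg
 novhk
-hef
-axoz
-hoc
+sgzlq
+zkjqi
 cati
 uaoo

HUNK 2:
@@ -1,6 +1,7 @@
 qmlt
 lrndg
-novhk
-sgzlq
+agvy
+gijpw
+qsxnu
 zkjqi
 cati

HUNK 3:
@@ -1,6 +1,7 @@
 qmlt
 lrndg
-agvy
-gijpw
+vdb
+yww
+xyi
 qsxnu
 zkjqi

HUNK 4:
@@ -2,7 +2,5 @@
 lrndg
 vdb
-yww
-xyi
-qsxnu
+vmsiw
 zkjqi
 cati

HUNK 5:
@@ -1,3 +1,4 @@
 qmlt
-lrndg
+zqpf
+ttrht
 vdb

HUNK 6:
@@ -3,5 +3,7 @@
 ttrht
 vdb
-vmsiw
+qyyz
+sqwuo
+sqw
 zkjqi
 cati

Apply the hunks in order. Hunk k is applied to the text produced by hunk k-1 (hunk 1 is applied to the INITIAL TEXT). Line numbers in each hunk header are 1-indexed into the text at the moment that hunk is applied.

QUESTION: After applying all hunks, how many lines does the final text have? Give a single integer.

Answer: 11

Derivation:
Hunk 1: at line 2 remove [hef,axoz,hoc] add [sgzlq,zkjqi] -> 8 lines: qmlt lrndg novhk sgzlq zkjqi cati uaoo fana
Hunk 2: at line 1 remove [novhk,sgzlq] add [agvy,gijpw,qsxnu] -> 9 lines: qmlt lrndg agvy gijpw qsxnu zkjqi cati uaoo fana
Hunk 3: at line 1 remove [agvy,gijpw] add [vdb,yww,xyi] -> 10 lines: qmlt lrndg vdb yww xyi qsxnu zkjqi cati uaoo fana
Hunk 4: at line 2 remove [yww,xyi,qsxnu] add [vmsiw] -> 8 lines: qmlt lrndg vdb vmsiw zkjqi cati uaoo fana
Hunk 5: at line 1 remove [lrndg] add [zqpf,ttrht] -> 9 lines: qmlt zqpf ttrht vdb vmsiw zkjqi cati uaoo fana
Hunk 6: at line 3 remove [vmsiw] add [qyyz,sqwuo,sqw] -> 11 lines: qmlt zqpf ttrht vdb qyyz sqwuo sqw zkjqi cati uaoo fana
Final line count: 11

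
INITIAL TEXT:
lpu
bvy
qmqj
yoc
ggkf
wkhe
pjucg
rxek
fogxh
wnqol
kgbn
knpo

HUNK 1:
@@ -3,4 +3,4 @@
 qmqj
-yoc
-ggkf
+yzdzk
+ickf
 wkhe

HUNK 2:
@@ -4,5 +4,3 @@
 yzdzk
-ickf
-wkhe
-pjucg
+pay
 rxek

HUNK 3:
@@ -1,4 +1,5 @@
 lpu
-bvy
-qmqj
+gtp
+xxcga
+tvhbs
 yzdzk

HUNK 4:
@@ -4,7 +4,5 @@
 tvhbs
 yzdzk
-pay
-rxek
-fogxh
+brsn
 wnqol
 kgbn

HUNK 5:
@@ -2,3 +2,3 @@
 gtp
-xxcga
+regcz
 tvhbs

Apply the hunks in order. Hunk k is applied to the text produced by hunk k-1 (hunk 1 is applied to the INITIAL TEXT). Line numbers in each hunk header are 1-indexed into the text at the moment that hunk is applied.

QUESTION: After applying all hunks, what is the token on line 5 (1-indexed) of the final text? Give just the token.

Hunk 1: at line 3 remove [yoc,ggkf] add [yzdzk,ickf] -> 12 lines: lpu bvy qmqj yzdzk ickf wkhe pjucg rxek fogxh wnqol kgbn knpo
Hunk 2: at line 4 remove [ickf,wkhe,pjucg] add [pay] -> 10 lines: lpu bvy qmqj yzdzk pay rxek fogxh wnqol kgbn knpo
Hunk 3: at line 1 remove [bvy,qmqj] add [gtp,xxcga,tvhbs] -> 11 lines: lpu gtp xxcga tvhbs yzdzk pay rxek fogxh wnqol kgbn knpo
Hunk 4: at line 4 remove [pay,rxek,fogxh] add [brsn] -> 9 lines: lpu gtp xxcga tvhbs yzdzk brsn wnqol kgbn knpo
Hunk 5: at line 2 remove [xxcga] add [regcz] -> 9 lines: lpu gtp regcz tvhbs yzdzk brsn wnqol kgbn knpo
Final line 5: yzdzk

Answer: yzdzk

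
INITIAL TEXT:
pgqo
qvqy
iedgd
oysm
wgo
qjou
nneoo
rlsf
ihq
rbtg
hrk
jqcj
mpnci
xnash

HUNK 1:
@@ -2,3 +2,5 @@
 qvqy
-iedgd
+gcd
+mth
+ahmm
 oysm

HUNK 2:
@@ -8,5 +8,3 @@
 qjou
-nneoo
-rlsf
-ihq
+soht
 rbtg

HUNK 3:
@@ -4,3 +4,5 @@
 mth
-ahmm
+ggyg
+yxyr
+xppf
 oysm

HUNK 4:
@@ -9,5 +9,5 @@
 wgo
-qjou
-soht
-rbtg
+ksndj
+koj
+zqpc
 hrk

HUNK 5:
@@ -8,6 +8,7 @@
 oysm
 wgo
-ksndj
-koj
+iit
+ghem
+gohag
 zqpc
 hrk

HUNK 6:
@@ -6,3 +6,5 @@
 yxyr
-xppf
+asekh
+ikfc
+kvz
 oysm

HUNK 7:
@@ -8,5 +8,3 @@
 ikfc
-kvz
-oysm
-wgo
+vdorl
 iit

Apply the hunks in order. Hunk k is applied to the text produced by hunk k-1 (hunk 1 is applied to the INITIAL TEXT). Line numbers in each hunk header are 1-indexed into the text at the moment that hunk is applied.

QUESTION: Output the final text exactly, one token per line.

Answer: pgqo
qvqy
gcd
mth
ggyg
yxyr
asekh
ikfc
vdorl
iit
ghem
gohag
zqpc
hrk
jqcj
mpnci
xnash

Derivation:
Hunk 1: at line 2 remove [iedgd] add [gcd,mth,ahmm] -> 16 lines: pgqo qvqy gcd mth ahmm oysm wgo qjou nneoo rlsf ihq rbtg hrk jqcj mpnci xnash
Hunk 2: at line 8 remove [nneoo,rlsf,ihq] add [soht] -> 14 lines: pgqo qvqy gcd mth ahmm oysm wgo qjou soht rbtg hrk jqcj mpnci xnash
Hunk 3: at line 4 remove [ahmm] add [ggyg,yxyr,xppf] -> 16 lines: pgqo qvqy gcd mth ggyg yxyr xppf oysm wgo qjou soht rbtg hrk jqcj mpnci xnash
Hunk 4: at line 9 remove [qjou,soht,rbtg] add [ksndj,koj,zqpc] -> 16 lines: pgqo qvqy gcd mth ggyg yxyr xppf oysm wgo ksndj koj zqpc hrk jqcj mpnci xnash
Hunk 5: at line 8 remove [ksndj,koj] add [iit,ghem,gohag] -> 17 lines: pgqo qvqy gcd mth ggyg yxyr xppf oysm wgo iit ghem gohag zqpc hrk jqcj mpnci xnash
Hunk 6: at line 6 remove [xppf] add [asekh,ikfc,kvz] -> 19 lines: pgqo qvqy gcd mth ggyg yxyr asekh ikfc kvz oysm wgo iit ghem gohag zqpc hrk jqcj mpnci xnash
Hunk 7: at line 8 remove [kvz,oysm,wgo] add [vdorl] -> 17 lines: pgqo qvqy gcd mth ggyg yxyr asekh ikfc vdorl iit ghem gohag zqpc hrk jqcj mpnci xnash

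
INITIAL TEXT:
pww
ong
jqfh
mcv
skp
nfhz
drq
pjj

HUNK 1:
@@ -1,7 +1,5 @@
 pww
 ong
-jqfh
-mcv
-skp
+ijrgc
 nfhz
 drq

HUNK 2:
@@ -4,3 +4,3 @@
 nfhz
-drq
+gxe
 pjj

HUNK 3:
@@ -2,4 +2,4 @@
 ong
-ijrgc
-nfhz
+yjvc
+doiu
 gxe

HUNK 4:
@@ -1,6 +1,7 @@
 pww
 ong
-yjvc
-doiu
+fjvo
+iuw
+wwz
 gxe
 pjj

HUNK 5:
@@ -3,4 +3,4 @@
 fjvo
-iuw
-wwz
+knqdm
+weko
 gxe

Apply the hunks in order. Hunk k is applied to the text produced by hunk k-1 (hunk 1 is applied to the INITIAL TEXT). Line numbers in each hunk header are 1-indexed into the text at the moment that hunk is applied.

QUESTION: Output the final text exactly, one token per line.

Hunk 1: at line 1 remove [jqfh,mcv,skp] add [ijrgc] -> 6 lines: pww ong ijrgc nfhz drq pjj
Hunk 2: at line 4 remove [drq] add [gxe] -> 6 lines: pww ong ijrgc nfhz gxe pjj
Hunk 3: at line 2 remove [ijrgc,nfhz] add [yjvc,doiu] -> 6 lines: pww ong yjvc doiu gxe pjj
Hunk 4: at line 1 remove [yjvc,doiu] add [fjvo,iuw,wwz] -> 7 lines: pww ong fjvo iuw wwz gxe pjj
Hunk 5: at line 3 remove [iuw,wwz] add [knqdm,weko] -> 7 lines: pww ong fjvo knqdm weko gxe pjj

Answer: pww
ong
fjvo
knqdm
weko
gxe
pjj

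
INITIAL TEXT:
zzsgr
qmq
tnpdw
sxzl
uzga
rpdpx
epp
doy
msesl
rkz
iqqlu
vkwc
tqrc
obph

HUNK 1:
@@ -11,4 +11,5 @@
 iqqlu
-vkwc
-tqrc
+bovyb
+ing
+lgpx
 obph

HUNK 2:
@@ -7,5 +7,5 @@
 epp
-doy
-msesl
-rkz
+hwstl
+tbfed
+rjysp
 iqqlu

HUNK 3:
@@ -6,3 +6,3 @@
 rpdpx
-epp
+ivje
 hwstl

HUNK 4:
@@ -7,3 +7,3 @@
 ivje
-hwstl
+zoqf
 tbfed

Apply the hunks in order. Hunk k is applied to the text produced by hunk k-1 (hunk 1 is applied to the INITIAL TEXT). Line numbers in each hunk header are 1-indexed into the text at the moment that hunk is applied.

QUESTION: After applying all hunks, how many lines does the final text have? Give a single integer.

Hunk 1: at line 11 remove [vkwc,tqrc] add [bovyb,ing,lgpx] -> 15 lines: zzsgr qmq tnpdw sxzl uzga rpdpx epp doy msesl rkz iqqlu bovyb ing lgpx obph
Hunk 2: at line 7 remove [doy,msesl,rkz] add [hwstl,tbfed,rjysp] -> 15 lines: zzsgr qmq tnpdw sxzl uzga rpdpx epp hwstl tbfed rjysp iqqlu bovyb ing lgpx obph
Hunk 3: at line 6 remove [epp] add [ivje] -> 15 lines: zzsgr qmq tnpdw sxzl uzga rpdpx ivje hwstl tbfed rjysp iqqlu bovyb ing lgpx obph
Hunk 4: at line 7 remove [hwstl] add [zoqf] -> 15 lines: zzsgr qmq tnpdw sxzl uzga rpdpx ivje zoqf tbfed rjysp iqqlu bovyb ing lgpx obph
Final line count: 15

Answer: 15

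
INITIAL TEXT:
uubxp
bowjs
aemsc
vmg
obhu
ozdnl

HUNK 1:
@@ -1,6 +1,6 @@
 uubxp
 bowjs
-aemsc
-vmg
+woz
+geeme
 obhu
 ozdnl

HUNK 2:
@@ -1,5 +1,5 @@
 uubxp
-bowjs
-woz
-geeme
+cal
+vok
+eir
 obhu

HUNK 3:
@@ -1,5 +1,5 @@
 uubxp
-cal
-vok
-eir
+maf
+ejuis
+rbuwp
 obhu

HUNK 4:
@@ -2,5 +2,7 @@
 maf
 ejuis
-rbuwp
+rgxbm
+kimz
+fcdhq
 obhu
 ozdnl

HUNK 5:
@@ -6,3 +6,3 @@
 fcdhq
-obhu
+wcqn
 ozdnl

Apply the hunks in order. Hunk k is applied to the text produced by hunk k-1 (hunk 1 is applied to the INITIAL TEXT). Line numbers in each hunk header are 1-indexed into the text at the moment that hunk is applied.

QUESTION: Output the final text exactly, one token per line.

Hunk 1: at line 1 remove [aemsc,vmg] add [woz,geeme] -> 6 lines: uubxp bowjs woz geeme obhu ozdnl
Hunk 2: at line 1 remove [bowjs,woz,geeme] add [cal,vok,eir] -> 6 lines: uubxp cal vok eir obhu ozdnl
Hunk 3: at line 1 remove [cal,vok,eir] add [maf,ejuis,rbuwp] -> 6 lines: uubxp maf ejuis rbuwp obhu ozdnl
Hunk 4: at line 2 remove [rbuwp] add [rgxbm,kimz,fcdhq] -> 8 lines: uubxp maf ejuis rgxbm kimz fcdhq obhu ozdnl
Hunk 5: at line 6 remove [obhu] add [wcqn] -> 8 lines: uubxp maf ejuis rgxbm kimz fcdhq wcqn ozdnl

Answer: uubxp
maf
ejuis
rgxbm
kimz
fcdhq
wcqn
ozdnl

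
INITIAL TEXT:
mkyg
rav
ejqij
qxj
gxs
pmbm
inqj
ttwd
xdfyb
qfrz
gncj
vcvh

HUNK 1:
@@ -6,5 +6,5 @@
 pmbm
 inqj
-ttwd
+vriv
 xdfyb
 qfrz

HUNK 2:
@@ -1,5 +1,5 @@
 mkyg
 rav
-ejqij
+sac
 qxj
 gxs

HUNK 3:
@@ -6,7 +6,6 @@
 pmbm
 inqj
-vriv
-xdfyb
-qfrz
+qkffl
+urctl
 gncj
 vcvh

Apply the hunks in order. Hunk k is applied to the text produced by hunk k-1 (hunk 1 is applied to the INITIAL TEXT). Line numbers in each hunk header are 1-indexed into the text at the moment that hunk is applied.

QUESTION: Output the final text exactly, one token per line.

Hunk 1: at line 6 remove [ttwd] add [vriv] -> 12 lines: mkyg rav ejqij qxj gxs pmbm inqj vriv xdfyb qfrz gncj vcvh
Hunk 2: at line 1 remove [ejqij] add [sac] -> 12 lines: mkyg rav sac qxj gxs pmbm inqj vriv xdfyb qfrz gncj vcvh
Hunk 3: at line 6 remove [vriv,xdfyb,qfrz] add [qkffl,urctl] -> 11 lines: mkyg rav sac qxj gxs pmbm inqj qkffl urctl gncj vcvh

Answer: mkyg
rav
sac
qxj
gxs
pmbm
inqj
qkffl
urctl
gncj
vcvh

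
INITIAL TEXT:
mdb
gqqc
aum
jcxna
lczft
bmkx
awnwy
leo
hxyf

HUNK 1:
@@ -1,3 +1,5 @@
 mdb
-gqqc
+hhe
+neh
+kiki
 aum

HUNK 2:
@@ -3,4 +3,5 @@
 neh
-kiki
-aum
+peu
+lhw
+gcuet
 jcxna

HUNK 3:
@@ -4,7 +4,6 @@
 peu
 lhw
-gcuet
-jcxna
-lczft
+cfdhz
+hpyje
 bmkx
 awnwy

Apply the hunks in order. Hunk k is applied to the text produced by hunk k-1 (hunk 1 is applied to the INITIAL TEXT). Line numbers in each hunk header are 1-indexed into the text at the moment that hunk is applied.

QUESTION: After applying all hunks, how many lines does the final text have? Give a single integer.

Answer: 11

Derivation:
Hunk 1: at line 1 remove [gqqc] add [hhe,neh,kiki] -> 11 lines: mdb hhe neh kiki aum jcxna lczft bmkx awnwy leo hxyf
Hunk 2: at line 3 remove [kiki,aum] add [peu,lhw,gcuet] -> 12 lines: mdb hhe neh peu lhw gcuet jcxna lczft bmkx awnwy leo hxyf
Hunk 3: at line 4 remove [gcuet,jcxna,lczft] add [cfdhz,hpyje] -> 11 lines: mdb hhe neh peu lhw cfdhz hpyje bmkx awnwy leo hxyf
Final line count: 11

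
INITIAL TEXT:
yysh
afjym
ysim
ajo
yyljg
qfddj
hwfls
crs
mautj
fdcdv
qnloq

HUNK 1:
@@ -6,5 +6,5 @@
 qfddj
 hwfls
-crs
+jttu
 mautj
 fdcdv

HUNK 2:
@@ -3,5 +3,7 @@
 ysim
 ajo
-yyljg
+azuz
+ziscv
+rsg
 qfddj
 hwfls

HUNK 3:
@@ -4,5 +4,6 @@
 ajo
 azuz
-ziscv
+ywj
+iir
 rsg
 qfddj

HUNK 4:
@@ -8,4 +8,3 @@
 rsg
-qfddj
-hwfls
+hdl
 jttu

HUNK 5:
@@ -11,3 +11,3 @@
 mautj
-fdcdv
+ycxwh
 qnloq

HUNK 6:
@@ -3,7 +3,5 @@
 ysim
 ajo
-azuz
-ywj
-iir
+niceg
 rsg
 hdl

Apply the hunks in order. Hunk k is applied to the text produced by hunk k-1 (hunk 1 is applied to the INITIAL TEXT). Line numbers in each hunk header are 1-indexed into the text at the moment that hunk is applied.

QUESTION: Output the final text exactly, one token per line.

Answer: yysh
afjym
ysim
ajo
niceg
rsg
hdl
jttu
mautj
ycxwh
qnloq

Derivation:
Hunk 1: at line 6 remove [crs] add [jttu] -> 11 lines: yysh afjym ysim ajo yyljg qfddj hwfls jttu mautj fdcdv qnloq
Hunk 2: at line 3 remove [yyljg] add [azuz,ziscv,rsg] -> 13 lines: yysh afjym ysim ajo azuz ziscv rsg qfddj hwfls jttu mautj fdcdv qnloq
Hunk 3: at line 4 remove [ziscv] add [ywj,iir] -> 14 lines: yysh afjym ysim ajo azuz ywj iir rsg qfddj hwfls jttu mautj fdcdv qnloq
Hunk 4: at line 8 remove [qfddj,hwfls] add [hdl] -> 13 lines: yysh afjym ysim ajo azuz ywj iir rsg hdl jttu mautj fdcdv qnloq
Hunk 5: at line 11 remove [fdcdv] add [ycxwh] -> 13 lines: yysh afjym ysim ajo azuz ywj iir rsg hdl jttu mautj ycxwh qnloq
Hunk 6: at line 3 remove [azuz,ywj,iir] add [niceg] -> 11 lines: yysh afjym ysim ajo niceg rsg hdl jttu mautj ycxwh qnloq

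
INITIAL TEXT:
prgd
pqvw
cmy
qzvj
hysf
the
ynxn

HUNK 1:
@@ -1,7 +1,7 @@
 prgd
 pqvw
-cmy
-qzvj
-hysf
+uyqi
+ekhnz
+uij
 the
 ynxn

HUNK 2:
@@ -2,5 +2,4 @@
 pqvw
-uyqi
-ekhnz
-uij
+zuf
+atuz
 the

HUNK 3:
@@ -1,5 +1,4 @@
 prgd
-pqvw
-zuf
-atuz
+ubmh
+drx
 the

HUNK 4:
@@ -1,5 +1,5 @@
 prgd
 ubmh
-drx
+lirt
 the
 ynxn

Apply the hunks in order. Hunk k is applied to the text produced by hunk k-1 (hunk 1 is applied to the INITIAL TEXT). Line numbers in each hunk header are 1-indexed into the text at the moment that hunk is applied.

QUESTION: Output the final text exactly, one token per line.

Answer: prgd
ubmh
lirt
the
ynxn

Derivation:
Hunk 1: at line 1 remove [cmy,qzvj,hysf] add [uyqi,ekhnz,uij] -> 7 lines: prgd pqvw uyqi ekhnz uij the ynxn
Hunk 2: at line 2 remove [uyqi,ekhnz,uij] add [zuf,atuz] -> 6 lines: prgd pqvw zuf atuz the ynxn
Hunk 3: at line 1 remove [pqvw,zuf,atuz] add [ubmh,drx] -> 5 lines: prgd ubmh drx the ynxn
Hunk 4: at line 1 remove [drx] add [lirt] -> 5 lines: prgd ubmh lirt the ynxn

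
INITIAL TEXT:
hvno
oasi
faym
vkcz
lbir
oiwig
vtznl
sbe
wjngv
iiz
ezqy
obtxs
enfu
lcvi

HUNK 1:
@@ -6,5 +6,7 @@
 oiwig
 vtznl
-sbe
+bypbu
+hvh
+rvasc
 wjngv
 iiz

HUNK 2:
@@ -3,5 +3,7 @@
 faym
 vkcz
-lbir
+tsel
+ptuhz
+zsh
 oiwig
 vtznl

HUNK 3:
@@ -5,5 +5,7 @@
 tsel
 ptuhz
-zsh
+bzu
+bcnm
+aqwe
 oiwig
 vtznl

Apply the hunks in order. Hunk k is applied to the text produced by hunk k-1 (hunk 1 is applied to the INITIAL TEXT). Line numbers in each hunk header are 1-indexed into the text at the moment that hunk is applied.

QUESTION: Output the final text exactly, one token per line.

Answer: hvno
oasi
faym
vkcz
tsel
ptuhz
bzu
bcnm
aqwe
oiwig
vtznl
bypbu
hvh
rvasc
wjngv
iiz
ezqy
obtxs
enfu
lcvi

Derivation:
Hunk 1: at line 6 remove [sbe] add [bypbu,hvh,rvasc] -> 16 lines: hvno oasi faym vkcz lbir oiwig vtznl bypbu hvh rvasc wjngv iiz ezqy obtxs enfu lcvi
Hunk 2: at line 3 remove [lbir] add [tsel,ptuhz,zsh] -> 18 lines: hvno oasi faym vkcz tsel ptuhz zsh oiwig vtznl bypbu hvh rvasc wjngv iiz ezqy obtxs enfu lcvi
Hunk 3: at line 5 remove [zsh] add [bzu,bcnm,aqwe] -> 20 lines: hvno oasi faym vkcz tsel ptuhz bzu bcnm aqwe oiwig vtznl bypbu hvh rvasc wjngv iiz ezqy obtxs enfu lcvi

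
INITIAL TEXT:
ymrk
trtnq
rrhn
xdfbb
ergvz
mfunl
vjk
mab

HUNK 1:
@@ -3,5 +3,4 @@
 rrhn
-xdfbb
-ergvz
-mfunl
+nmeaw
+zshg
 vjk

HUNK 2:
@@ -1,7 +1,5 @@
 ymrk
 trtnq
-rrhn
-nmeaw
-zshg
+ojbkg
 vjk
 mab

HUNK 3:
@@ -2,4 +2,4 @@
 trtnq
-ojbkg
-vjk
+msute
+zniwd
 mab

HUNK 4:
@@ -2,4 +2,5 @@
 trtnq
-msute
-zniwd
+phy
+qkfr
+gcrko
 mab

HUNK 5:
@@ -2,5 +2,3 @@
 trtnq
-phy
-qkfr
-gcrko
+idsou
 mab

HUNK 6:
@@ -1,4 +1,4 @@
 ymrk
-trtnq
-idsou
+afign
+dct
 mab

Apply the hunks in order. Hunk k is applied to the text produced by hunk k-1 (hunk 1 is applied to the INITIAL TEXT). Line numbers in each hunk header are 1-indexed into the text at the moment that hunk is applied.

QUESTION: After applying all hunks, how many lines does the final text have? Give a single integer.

Hunk 1: at line 3 remove [xdfbb,ergvz,mfunl] add [nmeaw,zshg] -> 7 lines: ymrk trtnq rrhn nmeaw zshg vjk mab
Hunk 2: at line 1 remove [rrhn,nmeaw,zshg] add [ojbkg] -> 5 lines: ymrk trtnq ojbkg vjk mab
Hunk 3: at line 2 remove [ojbkg,vjk] add [msute,zniwd] -> 5 lines: ymrk trtnq msute zniwd mab
Hunk 4: at line 2 remove [msute,zniwd] add [phy,qkfr,gcrko] -> 6 lines: ymrk trtnq phy qkfr gcrko mab
Hunk 5: at line 2 remove [phy,qkfr,gcrko] add [idsou] -> 4 lines: ymrk trtnq idsou mab
Hunk 6: at line 1 remove [trtnq,idsou] add [afign,dct] -> 4 lines: ymrk afign dct mab
Final line count: 4

Answer: 4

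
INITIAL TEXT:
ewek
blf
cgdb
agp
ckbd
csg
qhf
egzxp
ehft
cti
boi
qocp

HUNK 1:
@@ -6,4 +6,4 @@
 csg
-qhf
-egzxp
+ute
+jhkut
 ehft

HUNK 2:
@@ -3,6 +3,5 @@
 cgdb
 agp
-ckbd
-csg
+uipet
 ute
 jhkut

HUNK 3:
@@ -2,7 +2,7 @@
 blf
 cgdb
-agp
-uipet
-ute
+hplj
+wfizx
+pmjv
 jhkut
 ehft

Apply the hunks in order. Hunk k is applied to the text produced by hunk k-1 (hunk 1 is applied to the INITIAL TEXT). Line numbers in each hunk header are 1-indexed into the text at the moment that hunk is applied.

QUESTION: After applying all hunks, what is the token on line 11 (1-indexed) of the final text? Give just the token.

Hunk 1: at line 6 remove [qhf,egzxp] add [ute,jhkut] -> 12 lines: ewek blf cgdb agp ckbd csg ute jhkut ehft cti boi qocp
Hunk 2: at line 3 remove [ckbd,csg] add [uipet] -> 11 lines: ewek blf cgdb agp uipet ute jhkut ehft cti boi qocp
Hunk 3: at line 2 remove [agp,uipet,ute] add [hplj,wfizx,pmjv] -> 11 lines: ewek blf cgdb hplj wfizx pmjv jhkut ehft cti boi qocp
Final line 11: qocp

Answer: qocp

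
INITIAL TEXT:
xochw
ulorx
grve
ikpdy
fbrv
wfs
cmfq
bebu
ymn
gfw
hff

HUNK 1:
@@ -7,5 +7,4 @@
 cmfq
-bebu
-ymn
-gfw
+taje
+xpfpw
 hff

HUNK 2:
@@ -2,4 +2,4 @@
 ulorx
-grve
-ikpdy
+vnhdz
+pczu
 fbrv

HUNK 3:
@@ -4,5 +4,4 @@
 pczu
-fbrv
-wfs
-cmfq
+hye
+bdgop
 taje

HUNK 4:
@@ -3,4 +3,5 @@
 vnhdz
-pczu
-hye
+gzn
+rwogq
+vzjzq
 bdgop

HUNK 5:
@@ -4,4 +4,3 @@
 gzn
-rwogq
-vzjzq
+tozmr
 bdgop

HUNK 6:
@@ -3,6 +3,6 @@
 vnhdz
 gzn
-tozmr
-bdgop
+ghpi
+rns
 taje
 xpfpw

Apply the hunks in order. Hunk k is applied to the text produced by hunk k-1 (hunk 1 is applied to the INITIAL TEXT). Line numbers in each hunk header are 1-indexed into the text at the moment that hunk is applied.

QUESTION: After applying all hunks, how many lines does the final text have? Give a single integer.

Answer: 9

Derivation:
Hunk 1: at line 7 remove [bebu,ymn,gfw] add [taje,xpfpw] -> 10 lines: xochw ulorx grve ikpdy fbrv wfs cmfq taje xpfpw hff
Hunk 2: at line 2 remove [grve,ikpdy] add [vnhdz,pczu] -> 10 lines: xochw ulorx vnhdz pczu fbrv wfs cmfq taje xpfpw hff
Hunk 3: at line 4 remove [fbrv,wfs,cmfq] add [hye,bdgop] -> 9 lines: xochw ulorx vnhdz pczu hye bdgop taje xpfpw hff
Hunk 4: at line 3 remove [pczu,hye] add [gzn,rwogq,vzjzq] -> 10 lines: xochw ulorx vnhdz gzn rwogq vzjzq bdgop taje xpfpw hff
Hunk 5: at line 4 remove [rwogq,vzjzq] add [tozmr] -> 9 lines: xochw ulorx vnhdz gzn tozmr bdgop taje xpfpw hff
Hunk 6: at line 3 remove [tozmr,bdgop] add [ghpi,rns] -> 9 lines: xochw ulorx vnhdz gzn ghpi rns taje xpfpw hff
Final line count: 9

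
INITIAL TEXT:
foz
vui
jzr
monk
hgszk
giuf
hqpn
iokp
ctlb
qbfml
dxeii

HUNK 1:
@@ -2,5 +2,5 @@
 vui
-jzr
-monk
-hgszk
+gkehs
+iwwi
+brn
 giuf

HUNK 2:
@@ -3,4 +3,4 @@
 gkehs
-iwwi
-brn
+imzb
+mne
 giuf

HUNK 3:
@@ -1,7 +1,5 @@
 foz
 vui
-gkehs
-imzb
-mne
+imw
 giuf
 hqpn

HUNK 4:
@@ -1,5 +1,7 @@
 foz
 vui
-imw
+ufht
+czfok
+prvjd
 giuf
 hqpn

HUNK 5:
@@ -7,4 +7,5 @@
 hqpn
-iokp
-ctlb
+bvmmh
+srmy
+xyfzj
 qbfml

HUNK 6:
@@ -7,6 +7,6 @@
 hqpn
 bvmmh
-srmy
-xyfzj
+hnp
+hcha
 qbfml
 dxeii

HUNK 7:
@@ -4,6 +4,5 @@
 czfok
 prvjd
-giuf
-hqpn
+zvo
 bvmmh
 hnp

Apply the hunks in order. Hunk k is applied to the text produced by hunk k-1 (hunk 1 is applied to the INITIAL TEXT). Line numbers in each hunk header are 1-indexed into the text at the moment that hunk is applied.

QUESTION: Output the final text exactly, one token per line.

Hunk 1: at line 2 remove [jzr,monk,hgszk] add [gkehs,iwwi,brn] -> 11 lines: foz vui gkehs iwwi brn giuf hqpn iokp ctlb qbfml dxeii
Hunk 2: at line 3 remove [iwwi,brn] add [imzb,mne] -> 11 lines: foz vui gkehs imzb mne giuf hqpn iokp ctlb qbfml dxeii
Hunk 3: at line 1 remove [gkehs,imzb,mne] add [imw] -> 9 lines: foz vui imw giuf hqpn iokp ctlb qbfml dxeii
Hunk 4: at line 1 remove [imw] add [ufht,czfok,prvjd] -> 11 lines: foz vui ufht czfok prvjd giuf hqpn iokp ctlb qbfml dxeii
Hunk 5: at line 7 remove [iokp,ctlb] add [bvmmh,srmy,xyfzj] -> 12 lines: foz vui ufht czfok prvjd giuf hqpn bvmmh srmy xyfzj qbfml dxeii
Hunk 6: at line 7 remove [srmy,xyfzj] add [hnp,hcha] -> 12 lines: foz vui ufht czfok prvjd giuf hqpn bvmmh hnp hcha qbfml dxeii
Hunk 7: at line 4 remove [giuf,hqpn] add [zvo] -> 11 lines: foz vui ufht czfok prvjd zvo bvmmh hnp hcha qbfml dxeii

Answer: foz
vui
ufht
czfok
prvjd
zvo
bvmmh
hnp
hcha
qbfml
dxeii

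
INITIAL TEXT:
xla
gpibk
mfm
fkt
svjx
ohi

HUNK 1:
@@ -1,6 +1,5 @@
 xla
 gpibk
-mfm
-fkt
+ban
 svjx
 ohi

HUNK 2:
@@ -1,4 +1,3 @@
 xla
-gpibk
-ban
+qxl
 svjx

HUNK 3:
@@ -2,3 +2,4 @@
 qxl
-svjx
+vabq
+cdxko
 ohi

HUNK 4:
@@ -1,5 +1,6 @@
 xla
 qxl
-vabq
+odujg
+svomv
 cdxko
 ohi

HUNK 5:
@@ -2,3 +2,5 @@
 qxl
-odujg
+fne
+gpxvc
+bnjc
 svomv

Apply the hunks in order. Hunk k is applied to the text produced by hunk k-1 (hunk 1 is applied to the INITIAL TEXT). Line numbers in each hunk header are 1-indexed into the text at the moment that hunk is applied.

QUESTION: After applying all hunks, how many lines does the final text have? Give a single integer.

Hunk 1: at line 1 remove [mfm,fkt] add [ban] -> 5 lines: xla gpibk ban svjx ohi
Hunk 2: at line 1 remove [gpibk,ban] add [qxl] -> 4 lines: xla qxl svjx ohi
Hunk 3: at line 2 remove [svjx] add [vabq,cdxko] -> 5 lines: xla qxl vabq cdxko ohi
Hunk 4: at line 1 remove [vabq] add [odujg,svomv] -> 6 lines: xla qxl odujg svomv cdxko ohi
Hunk 5: at line 2 remove [odujg] add [fne,gpxvc,bnjc] -> 8 lines: xla qxl fne gpxvc bnjc svomv cdxko ohi
Final line count: 8

Answer: 8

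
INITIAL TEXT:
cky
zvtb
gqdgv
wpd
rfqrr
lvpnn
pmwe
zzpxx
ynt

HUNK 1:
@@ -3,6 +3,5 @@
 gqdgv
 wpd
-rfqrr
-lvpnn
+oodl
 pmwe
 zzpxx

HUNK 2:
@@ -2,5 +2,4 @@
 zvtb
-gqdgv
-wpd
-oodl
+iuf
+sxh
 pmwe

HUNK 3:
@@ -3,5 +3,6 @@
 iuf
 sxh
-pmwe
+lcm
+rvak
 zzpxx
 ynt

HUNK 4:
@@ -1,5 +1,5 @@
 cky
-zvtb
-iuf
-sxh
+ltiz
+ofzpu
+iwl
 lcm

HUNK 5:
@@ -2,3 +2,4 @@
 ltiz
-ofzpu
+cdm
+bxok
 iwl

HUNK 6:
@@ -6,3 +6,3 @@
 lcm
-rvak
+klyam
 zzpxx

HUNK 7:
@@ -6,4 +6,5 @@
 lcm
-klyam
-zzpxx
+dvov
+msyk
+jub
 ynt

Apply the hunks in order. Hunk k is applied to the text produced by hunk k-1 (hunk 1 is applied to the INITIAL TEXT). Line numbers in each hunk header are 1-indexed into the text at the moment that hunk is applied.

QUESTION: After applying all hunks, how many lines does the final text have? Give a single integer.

Hunk 1: at line 3 remove [rfqrr,lvpnn] add [oodl] -> 8 lines: cky zvtb gqdgv wpd oodl pmwe zzpxx ynt
Hunk 2: at line 2 remove [gqdgv,wpd,oodl] add [iuf,sxh] -> 7 lines: cky zvtb iuf sxh pmwe zzpxx ynt
Hunk 3: at line 3 remove [pmwe] add [lcm,rvak] -> 8 lines: cky zvtb iuf sxh lcm rvak zzpxx ynt
Hunk 4: at line 1 remove [zvtb,iuf,sxh] add [ltiz,ofzpu,iwl] -> 8 lines: cky ltiz ofzpu iwl lcm rvak zzpxx ynt
Hunk 5: at line 2 remove [ofzpu] add [cdm,bxok] -> 9 lines: cky ltiz cdm bxok iwl lcm rvak zzpxx ynt
Hunk 6: at line 6 remove [rvak] add [klyam] -> 9 lines: cky ltiz cdm bxok iwl lcm klyam zzpxx ynt
Hunk 7: at line 6 remove [klyam,zzpxx] add [dvov,msyk,jub] -> 10 lines: cky ltiz cdm bxok iwl lcm dvov msyk jub ynt
Final line count: 10

Answer: 10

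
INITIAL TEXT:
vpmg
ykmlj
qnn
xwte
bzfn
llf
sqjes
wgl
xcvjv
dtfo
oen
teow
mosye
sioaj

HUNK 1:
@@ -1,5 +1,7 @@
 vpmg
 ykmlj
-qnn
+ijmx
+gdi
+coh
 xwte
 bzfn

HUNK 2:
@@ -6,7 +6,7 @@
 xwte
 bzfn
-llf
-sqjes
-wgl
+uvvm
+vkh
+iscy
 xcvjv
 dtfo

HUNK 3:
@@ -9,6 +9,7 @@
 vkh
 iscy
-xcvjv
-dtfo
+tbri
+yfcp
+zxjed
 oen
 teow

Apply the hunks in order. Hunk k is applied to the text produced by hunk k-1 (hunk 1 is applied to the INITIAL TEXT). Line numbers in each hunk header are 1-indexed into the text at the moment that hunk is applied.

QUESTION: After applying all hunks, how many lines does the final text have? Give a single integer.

Hunk 1: at line 1 remove [qnn] add [ijmx,gdi,coh] -> 16 lines: vpmg ykmlj ijmx gdi coh xwte bzfn llf sqjes wgl xcvjv dtfo oen teow mosye sioaj
Hunk 2: at line 6 remove [llf,sqjes,wgl] add [uvvm,vkh,iscy] -> 16 lines: vpmg ykmlj ijmx gdi coh xwte bzfn uvvm vkh iscy xcvjv dtfo oen teow mosye sioaj
Hunk 3: at line 9 remove [xcvjv,dtfo] add [tbri,yfcp,zxjed] -> 17 lines: vpmg ykmlj ijmx gdi coh xwte bzfn uvvm vkh iscy tbri yfcp zxjed oen teow mosye sioaj
Final line count: 17

Answer: 17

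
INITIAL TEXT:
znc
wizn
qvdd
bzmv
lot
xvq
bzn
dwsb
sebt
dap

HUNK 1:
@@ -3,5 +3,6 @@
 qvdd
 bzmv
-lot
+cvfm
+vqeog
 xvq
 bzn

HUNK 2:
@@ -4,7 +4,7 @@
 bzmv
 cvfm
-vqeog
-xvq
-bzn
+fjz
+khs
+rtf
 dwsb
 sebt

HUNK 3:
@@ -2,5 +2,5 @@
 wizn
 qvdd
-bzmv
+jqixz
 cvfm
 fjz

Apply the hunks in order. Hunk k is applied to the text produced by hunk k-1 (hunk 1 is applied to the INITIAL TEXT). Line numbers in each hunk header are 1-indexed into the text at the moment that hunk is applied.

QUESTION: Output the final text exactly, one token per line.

Hunk 1: at line 3 remove [lot] add [cvfm,vqeog] -> 11 lines: znc wizn qvdd bzmv cvfm vqeog xvq bzn dwsb sebt dap
Hunk 2: at line 4 remove [vqeog,xvq,bzn] add [fjz,khs,rtf] -> 11 lines: znc wizn qvdd bzmv cvfm fjz khs rtf dwsb sebt dap
Hunk 3: at line 2 remove [bzmv] add [jqixz] -> 11 lines: znc wizn qvdd jqixz cvfm fjz khs rtf dwsb sebt dap

Answer: znc
wizn
qvdd
jqixz
cvfm
fjz
khs
rtf
dwsb
sebt
dap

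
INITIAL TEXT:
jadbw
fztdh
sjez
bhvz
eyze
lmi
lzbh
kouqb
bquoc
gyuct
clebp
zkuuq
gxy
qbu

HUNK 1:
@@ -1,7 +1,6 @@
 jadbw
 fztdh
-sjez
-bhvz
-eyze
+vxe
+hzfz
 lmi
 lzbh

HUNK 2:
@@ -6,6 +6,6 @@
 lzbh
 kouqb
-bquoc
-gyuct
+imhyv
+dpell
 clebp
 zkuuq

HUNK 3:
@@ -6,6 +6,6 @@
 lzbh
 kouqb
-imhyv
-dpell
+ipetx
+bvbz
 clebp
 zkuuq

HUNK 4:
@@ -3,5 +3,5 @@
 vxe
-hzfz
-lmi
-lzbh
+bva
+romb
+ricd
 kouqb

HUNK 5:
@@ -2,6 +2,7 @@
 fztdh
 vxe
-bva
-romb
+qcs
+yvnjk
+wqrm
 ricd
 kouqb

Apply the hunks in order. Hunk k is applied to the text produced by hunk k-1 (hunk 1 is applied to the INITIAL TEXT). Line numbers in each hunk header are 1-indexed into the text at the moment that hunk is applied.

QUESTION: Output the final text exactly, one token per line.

Answer: jadbw
fztdh
vxe
qcs
yvnjk
wqrm
ricd
kouqb
ipetx
bvbz
clebp
zkuuq
gxy
qbu

Derivation:
Hunk 1: at line 1 remove [sjez,bhvz,eyze] add [vxe,hzfz] -> 13 lines: jadbw fztdh vxe hzfz lmi lzbh kouqb bquoc gyuct clebp zkuuq gxy qbu
Hunk 2: at line 6 remove [bquoc,gyuct] add [imhyv,dpell] -> 13 lines: jadbw fztdh vxe hzfz lmi lzbh kouqb imhyv dpell clebp zkuuq gxy qbu
Hunk 3: at line 6 remove [imhyv,dpell] add [ipetx,bvbz] -> 13 lines: jadbw fztdh vxe hzfz lmi lzbh kouqb ipetx bvbz clebp zkuuq gxy qbu
Hunk 4: at line 3 remove [hzfz,lmi,lzbh] add [bva,romb,ricd] -> 13 lines: jadbw fztdh vxe bva romb ricd kouqb ipetx bvbz clebp zkuuq gxy qbu
Hunk 5: at line 2 remove [bva,romb] add [qcs,yvnjk,wqrm] -> 14 lines: jadbw fztdh vxe qcs yvnjk wqrm ricd kouqb ipetx bvbz clebp zkuuq gxy qbu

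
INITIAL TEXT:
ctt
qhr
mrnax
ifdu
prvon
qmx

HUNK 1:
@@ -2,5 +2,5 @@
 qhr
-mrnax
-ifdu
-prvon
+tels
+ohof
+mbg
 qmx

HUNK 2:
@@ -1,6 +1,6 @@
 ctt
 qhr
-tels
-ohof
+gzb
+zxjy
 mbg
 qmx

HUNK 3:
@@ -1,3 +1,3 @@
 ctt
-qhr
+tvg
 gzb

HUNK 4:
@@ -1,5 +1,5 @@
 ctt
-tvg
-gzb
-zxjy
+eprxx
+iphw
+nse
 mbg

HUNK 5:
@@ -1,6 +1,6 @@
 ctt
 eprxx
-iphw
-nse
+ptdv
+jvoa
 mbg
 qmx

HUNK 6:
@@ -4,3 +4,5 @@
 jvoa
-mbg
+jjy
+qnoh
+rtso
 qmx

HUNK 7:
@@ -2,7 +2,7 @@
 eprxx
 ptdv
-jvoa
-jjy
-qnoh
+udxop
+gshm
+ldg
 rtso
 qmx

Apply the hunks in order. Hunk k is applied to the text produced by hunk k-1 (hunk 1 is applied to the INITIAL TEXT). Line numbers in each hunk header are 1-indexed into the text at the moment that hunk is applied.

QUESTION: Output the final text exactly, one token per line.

Hunk 1: at line 2 remove [mrnax,ifdu,prvon] add [tels,ohof,mbg] -> 6 lines: ctt qhr tels ohof mbg qmx
Hunk 2: at line 1 remove [tels,ohof] add [gzb,zxjy] -> 6 lines: ctt qhr gzb zxjy mbg qmx
Hunk 3: at line 1 remove [qhr] add [tvg] -> 6 lines: ctt tvg gzb zxjy mbg qmx
Hunk 4: at line 1 remove [tvg,gzb,zxjy] add [eprxx,iphw,nse] -> 6 lines: ctt eprxx iphw nse mbg qmx
Hunk 5: at line 1 remove [iphw,nse] add [ptdv,jvoa] -> 6 lines: ctt eprxx ptdv jvoa mbg qmx
Hunk 6: at line 4 remove [mbg] add [jjy,qnoh,rtso] -> 8 lines: ctt eprxx ptdv jvoa jjy qnoh rtso qmx
Hunk 7: at line 2 remove [jvoa,jjy,qnoh] add [udxop,gshm,ldg] -> 8 lines: ctt eprxx ptdv udxop gshm ldg rtso qmx

Answer: ctt
eprxx
ptdv
udxop
gshm
ldg
rtso
qmx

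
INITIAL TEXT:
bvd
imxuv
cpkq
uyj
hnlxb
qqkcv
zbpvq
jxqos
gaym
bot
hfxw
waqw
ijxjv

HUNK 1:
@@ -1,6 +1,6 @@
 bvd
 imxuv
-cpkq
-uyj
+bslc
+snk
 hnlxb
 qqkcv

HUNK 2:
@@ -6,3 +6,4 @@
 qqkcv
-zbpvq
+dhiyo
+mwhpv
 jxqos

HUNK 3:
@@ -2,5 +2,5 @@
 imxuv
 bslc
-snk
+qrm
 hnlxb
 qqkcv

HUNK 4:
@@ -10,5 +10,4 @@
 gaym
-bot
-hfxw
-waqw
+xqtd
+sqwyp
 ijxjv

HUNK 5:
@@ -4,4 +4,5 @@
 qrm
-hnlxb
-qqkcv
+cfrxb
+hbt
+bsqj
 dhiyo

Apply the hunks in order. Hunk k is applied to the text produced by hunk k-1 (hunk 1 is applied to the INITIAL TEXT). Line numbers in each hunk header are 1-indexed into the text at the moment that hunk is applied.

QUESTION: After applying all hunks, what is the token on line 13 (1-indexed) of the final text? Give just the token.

Hunk 1: at line 1 remove [cpkq,uyj] add [bslc,snk] -> 13 lines: bvd imxuv bslc snk hnlxb qqkcv zbpvq jxqos gaym bot hfxw waqw ijxjv
Hunk 2: at line 6 remove [zbpvq] add [dhiyo,mwhpv] -> 14 lines: bvd imxuv bslc snk hnlxb qqkcv dhiyo mwhpv jxqos gaym bot hfxw waqw ijxjv
Hunk 3: at line 2 remove [snk] add [qrm] -> 14 lines: bvd imxuv bslc qrm hnlxb qqkcv dhiyo mwhpv jxqos gaym bot hfxw waqw ijxjv
Hunk 4: at line 10 remove [bot,hfxw,waqw] add [xqtd,sqwyp] -> 13 lines: bvd imxuv bslc qrm hnlxb qqkcv dhiyo mwhpv jxqos gaym xqtd sqwyp ijxjv
Hunk 5: at line 4 remove [hnlxb,qqkcv] add [cfrxb,hbt,bsqj] -> 14 lines: bvd imxuv bslc qrm cfrxb hbt bsqj dhiyo mwhpv jxqos gaym xqtd sqwyp ijxjv
Final line 13: sqwyp

Answer: sqwyp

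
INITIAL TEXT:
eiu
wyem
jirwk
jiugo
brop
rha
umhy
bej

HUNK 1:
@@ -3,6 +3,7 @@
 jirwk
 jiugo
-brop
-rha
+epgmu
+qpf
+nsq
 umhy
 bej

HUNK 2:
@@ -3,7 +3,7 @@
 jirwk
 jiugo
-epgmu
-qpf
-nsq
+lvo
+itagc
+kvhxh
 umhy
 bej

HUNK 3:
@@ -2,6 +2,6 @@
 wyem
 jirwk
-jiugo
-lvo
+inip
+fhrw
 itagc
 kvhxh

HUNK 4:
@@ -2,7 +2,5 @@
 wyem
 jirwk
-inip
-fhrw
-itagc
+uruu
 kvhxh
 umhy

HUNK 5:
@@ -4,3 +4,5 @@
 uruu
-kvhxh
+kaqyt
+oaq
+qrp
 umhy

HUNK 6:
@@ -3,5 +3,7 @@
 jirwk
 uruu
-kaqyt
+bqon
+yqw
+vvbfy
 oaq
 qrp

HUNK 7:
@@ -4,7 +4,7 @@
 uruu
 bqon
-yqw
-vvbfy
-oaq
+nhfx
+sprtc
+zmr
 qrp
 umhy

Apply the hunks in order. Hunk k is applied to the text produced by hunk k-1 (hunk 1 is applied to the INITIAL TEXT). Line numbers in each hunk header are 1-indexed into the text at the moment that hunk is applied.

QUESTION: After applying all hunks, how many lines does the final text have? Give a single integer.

Hunk 1: at line 3 remove [brop,rha] add [epgmu,qpf,nsq] -> 9 lines: eiu wyem jirwk jiugo epgmu qpf nsq umhy bej
Hunk 2: at line 3 remove [epgmu,qpf,nsq] add [lvo,itagc,kvhxh] -> 9 lines: eiu wyem jirwk jiugo lvo itagc kvhxh umhy bej
Hunk 3: at line 2 remove [jiugo,lvo] add [inip,fhrw] -> 9 lines: eiu wyem jirwk inip fhrw itagc kvhxh umhy bej
Hunk 4: at line 2 remove [inip,fhrw,itagc] add [uruu] -> 7 lines: eiu wyem jirwk uruu kvhxh umhy bej
Hunk 5: at line 4 remove [kvhxh] add [kaqyt,oaq,qrp] -> 9 lines: eiu wyem jirwk uruu kaqyt oaq qrp umhy bej
Hunk 6: at line 3 remove [kaqyt] add [bqon,yqw,vvbfy] -> 11 lines: eiu wyem jirwk uruu bqon yqw vvbfy oaq qrp umhy bej
Hunk 7: at line 4 remove [yqw,vvbfy,oaq] add [nhfx,sprtc,zmr] -> 11 lines: eiu wyem jirwk uruu bqon nhfx sprtc zmr qrp umhy bej
Final line count: 11

Answer: 11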